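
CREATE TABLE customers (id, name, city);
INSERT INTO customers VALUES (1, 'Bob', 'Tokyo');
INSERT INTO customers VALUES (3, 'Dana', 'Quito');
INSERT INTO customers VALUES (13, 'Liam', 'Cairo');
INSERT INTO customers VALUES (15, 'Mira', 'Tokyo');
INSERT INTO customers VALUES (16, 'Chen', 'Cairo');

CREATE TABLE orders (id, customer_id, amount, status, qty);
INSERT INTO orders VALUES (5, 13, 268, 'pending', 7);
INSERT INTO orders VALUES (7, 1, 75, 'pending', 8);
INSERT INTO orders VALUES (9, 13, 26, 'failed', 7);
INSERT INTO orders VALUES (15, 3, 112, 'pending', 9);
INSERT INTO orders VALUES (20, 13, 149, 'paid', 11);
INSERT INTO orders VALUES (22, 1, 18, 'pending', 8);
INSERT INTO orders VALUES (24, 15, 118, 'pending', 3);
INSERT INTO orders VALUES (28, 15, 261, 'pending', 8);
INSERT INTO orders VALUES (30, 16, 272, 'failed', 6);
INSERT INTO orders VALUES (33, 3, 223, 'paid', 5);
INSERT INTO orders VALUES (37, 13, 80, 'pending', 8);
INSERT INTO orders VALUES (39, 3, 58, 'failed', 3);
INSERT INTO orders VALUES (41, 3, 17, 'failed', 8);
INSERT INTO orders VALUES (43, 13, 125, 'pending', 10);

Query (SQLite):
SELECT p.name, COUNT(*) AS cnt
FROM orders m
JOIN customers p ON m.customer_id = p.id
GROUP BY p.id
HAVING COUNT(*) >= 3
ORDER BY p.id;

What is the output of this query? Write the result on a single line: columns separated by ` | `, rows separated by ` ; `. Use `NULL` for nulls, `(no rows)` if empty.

Dana | 4 ; Liam | 5

Join each orders row to its customers via customer_id.
Group joined rows by customers.id; compute COUNT(*) per group.
HAVING: keep groups with count ≥ 3.
  1: ids {7, 22} → COUNT(*)=2
  3: ids {15, 33, 39, 41} → COUNT(*)=4
  13: ids {5, 9, 20, 37, 43} → COUNT(*)=5
  15: ids {24, 28} → COUNT(*)=2
  16: ids {30} → COUNT(*)=1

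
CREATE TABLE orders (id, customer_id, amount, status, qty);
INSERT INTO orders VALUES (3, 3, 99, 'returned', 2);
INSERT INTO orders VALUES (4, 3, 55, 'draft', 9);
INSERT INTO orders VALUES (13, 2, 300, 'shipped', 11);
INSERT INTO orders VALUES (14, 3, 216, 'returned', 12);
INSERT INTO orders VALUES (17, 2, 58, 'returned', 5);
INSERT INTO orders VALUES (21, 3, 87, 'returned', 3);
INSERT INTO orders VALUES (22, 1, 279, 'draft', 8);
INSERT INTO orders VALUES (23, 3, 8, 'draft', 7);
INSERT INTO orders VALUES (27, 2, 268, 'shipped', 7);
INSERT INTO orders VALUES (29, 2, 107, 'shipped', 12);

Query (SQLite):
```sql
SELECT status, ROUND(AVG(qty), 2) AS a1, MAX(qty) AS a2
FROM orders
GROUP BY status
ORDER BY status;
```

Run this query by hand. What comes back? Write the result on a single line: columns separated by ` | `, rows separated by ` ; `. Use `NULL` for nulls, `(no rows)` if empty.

Group orders by status.
Per group compute: ROUND(AVG(qty), 2), MAX(qty).
  draft: ids {4, 22, 23} → ROUND(AVG(qty), 2)=8, MAX(qty)=9
  returned: ids {3, 14, 17, 21} → ROUND(AVG(qty), 2)=5.5, MAX(qty)=12
  shipped: ids {13, 27, 29} → ROUND(AVG(qty), 2)=10, MAX(qty)=12

draft | 8 | 9 ; returned | 5.5 | 12 ; shipped | 10 | 12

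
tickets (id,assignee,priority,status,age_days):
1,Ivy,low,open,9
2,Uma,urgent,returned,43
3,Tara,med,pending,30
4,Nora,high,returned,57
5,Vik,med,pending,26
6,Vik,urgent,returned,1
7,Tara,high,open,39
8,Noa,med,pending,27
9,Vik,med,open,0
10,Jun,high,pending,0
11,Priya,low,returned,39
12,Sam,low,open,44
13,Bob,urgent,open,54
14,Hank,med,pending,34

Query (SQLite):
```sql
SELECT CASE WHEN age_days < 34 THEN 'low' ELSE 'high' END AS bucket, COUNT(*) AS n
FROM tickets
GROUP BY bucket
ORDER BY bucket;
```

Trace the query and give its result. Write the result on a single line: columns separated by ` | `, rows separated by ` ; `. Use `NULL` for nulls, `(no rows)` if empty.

Bucket rows by age_days < 34 → 'low' else 'high'; count each bucket.

high | 7 ; low | 7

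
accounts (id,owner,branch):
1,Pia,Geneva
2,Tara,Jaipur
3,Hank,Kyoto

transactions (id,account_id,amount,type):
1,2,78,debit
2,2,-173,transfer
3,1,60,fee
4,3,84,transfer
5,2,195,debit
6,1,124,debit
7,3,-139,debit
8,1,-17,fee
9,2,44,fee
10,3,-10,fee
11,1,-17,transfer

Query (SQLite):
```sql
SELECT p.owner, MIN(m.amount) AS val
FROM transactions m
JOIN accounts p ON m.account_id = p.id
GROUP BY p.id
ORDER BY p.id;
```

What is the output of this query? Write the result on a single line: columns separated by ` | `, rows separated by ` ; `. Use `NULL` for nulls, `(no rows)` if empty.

Join each transactions row to its accounts via account_id.
Group joined rows by accounts.id; compute MIN(m.amount) per group.
  1: ids {3, 6, 8, 11} → MIN(m.amount)=-17
  2: ids {1, 2, 5, 9} → MIN(m.amount)=-173
  3: ids {4, 7, 10} → MIN(m.amount)=-139

Pia | -17 ; Tara | -173 ; Hank | -139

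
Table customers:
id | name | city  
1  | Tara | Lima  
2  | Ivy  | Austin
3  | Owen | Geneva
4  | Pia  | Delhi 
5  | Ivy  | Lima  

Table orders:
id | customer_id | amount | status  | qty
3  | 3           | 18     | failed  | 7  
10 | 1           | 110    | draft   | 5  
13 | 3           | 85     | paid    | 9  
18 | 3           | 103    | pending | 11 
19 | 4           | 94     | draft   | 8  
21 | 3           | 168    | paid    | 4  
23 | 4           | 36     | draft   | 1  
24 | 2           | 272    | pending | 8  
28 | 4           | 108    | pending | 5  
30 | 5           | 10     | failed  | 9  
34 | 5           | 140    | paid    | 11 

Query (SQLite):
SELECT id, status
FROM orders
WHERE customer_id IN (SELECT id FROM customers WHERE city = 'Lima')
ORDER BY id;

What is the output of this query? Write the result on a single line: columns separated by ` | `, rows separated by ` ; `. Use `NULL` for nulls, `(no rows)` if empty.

10 | draft ; 30 | failed ; 34 | paid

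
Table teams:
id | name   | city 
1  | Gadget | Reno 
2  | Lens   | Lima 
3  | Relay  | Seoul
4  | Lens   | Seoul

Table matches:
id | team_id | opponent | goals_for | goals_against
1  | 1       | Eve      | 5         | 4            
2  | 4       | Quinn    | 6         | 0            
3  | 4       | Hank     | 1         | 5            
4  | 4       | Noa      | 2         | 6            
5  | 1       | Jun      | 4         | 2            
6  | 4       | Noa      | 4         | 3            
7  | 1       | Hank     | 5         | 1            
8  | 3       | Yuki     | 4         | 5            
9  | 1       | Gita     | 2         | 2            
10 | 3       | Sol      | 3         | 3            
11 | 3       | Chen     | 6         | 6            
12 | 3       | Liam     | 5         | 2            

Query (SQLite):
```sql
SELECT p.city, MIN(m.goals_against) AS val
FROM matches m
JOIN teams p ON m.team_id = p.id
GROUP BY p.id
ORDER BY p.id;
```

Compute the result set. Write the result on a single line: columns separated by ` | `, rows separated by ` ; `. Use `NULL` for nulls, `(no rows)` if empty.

Reno | 1 ; Seoul | 2 ; Seoul | 0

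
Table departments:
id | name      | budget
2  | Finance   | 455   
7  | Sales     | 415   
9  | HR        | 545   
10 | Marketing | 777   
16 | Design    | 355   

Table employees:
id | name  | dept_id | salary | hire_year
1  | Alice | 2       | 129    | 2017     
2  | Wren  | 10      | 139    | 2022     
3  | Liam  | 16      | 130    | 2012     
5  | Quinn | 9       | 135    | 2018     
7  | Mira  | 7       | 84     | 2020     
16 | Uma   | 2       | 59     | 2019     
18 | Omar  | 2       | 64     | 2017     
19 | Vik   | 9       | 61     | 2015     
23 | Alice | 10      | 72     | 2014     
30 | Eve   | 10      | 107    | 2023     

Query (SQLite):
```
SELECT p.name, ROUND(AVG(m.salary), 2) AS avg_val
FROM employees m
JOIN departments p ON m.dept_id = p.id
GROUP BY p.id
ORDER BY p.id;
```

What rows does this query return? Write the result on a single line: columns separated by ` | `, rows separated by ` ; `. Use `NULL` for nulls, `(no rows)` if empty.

Finance | 84 ; Sales | 84 ; HR | 98 ; Marketing | 106 ; Design | 130

Join each employees row to its departments via dept_id.
Group joined rows by departments.id; compute ROUND(AVG(m.salary), 2) per group.
  2: ids {1, 16, 18} → ROUND(AVG(m.salary), 2)=84
  7: ids {7} → ROUND(AVG(m.salary), 2)=84
  9: ids {5, 19} → ROUND(AVG(m.salary), 2)=98
  10: ids {2, 23, 30} → ROUND(AVG(m.salary), 2)=106
  16: ids {3} → ROUND(AVG(m.salary), 2)=130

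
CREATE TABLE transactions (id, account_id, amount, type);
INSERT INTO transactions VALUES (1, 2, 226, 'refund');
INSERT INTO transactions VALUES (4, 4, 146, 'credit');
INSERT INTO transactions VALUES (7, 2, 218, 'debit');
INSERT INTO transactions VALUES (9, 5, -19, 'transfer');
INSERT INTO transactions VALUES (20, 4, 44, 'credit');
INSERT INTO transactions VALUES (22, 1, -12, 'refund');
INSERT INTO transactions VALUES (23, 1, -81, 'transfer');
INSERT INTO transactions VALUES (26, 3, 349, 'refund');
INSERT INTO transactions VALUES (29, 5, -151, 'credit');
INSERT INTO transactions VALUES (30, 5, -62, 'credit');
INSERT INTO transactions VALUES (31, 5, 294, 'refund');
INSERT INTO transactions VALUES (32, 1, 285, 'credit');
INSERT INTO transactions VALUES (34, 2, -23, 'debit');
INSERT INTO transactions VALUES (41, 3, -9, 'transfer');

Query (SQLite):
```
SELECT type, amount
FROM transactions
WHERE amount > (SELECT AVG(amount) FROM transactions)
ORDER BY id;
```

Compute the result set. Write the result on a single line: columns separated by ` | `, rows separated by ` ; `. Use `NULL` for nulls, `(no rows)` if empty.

refund | 226 ; credit | 146 ; debit | 218 ; refund | 349 ; refund | 294 ; credit | 285

Scalar subquery: AVG(amount) over all transactions rows = 86.071429 (≈; comparison uses full precision).
Keep rows where amount > that value.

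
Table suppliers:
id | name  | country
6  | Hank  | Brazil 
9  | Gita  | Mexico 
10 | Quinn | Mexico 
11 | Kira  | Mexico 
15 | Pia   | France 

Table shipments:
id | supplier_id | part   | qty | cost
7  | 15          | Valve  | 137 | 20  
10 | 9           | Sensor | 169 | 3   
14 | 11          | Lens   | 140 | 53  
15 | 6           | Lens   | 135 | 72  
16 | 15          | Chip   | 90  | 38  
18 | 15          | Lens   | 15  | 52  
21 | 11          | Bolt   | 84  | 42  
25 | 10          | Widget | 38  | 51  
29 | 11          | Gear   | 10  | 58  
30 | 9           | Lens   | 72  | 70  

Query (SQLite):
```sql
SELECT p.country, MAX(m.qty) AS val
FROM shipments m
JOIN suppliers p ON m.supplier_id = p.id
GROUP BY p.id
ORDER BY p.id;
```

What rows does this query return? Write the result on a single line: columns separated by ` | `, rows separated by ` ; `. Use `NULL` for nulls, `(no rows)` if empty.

Join each shipments row to its suppliers via supplier_id.
Group joined rows by suppliers.id; compute MAX(m.qty) per group.
  6: ids {15} → MAX(m.qty)=135
  9: ids {10, 30} → MAX(m.qty)=169
  10: ids {25} → MAX(m.qty)=38
  11: ids {14, 21, 29} → MAX(m.qty)=140
  15: ids {7, 16, 18} → MAX(m.qty)=137

Brazil | 135 ; Mexico | 169 ; Mexico | 38 ; Mexico | 140 ; France | 137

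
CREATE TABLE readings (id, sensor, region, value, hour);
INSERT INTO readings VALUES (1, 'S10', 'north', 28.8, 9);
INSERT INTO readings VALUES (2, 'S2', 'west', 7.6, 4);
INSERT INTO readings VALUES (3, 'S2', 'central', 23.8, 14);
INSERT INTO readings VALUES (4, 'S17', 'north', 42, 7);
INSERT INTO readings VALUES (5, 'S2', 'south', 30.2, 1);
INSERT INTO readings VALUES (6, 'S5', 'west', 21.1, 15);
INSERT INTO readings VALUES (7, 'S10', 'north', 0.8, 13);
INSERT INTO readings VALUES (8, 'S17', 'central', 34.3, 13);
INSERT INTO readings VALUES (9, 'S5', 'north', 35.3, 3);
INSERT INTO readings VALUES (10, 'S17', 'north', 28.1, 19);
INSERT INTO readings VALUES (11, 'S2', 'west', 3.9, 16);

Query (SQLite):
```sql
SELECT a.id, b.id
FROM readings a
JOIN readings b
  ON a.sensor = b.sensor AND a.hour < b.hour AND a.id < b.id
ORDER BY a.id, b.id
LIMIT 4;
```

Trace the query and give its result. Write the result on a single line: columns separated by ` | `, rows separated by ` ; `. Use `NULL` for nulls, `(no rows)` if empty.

Pairs (a,b) with same sensor, a.hour < b.hour, a.id < b.id.
sensor groups: S10:{1,7} S17:{4,8,10} S2:{2,3,5,11} S5:{6,9}
Ordered by (a.id, b.id); first 4.

1 | 7 ; 2 | 3 ; 2 | 11 ; 3 | 11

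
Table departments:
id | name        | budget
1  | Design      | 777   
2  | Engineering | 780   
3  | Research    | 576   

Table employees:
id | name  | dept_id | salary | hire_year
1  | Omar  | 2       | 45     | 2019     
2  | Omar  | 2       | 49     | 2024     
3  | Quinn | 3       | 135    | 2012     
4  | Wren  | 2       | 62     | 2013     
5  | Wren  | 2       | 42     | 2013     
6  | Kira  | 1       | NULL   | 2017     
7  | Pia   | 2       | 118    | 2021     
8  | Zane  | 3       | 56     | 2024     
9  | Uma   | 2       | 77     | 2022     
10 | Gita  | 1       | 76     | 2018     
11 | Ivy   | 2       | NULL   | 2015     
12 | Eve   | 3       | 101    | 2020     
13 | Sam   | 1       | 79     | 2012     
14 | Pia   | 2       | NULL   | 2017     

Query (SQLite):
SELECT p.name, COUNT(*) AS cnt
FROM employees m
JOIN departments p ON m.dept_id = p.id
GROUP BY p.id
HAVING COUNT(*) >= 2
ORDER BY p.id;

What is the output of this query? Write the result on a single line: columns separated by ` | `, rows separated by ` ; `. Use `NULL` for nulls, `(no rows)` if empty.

Design | 3 ; Engineering | 8 ; Research | 3

Join each employees row to its departments via dept_id.
Group joined rows by departments.id; compute COUNT(*) per group.
HAVING: keep groups with count ≥ 2.
  1: ids {6, 10, 13} → COUNT(*)=3
  2: ids {1, 2, 4, 5, 7, 9, 11, 14} → COUNT(*)=8
  3: ids {3, 8, 12} → COUNT(*)=3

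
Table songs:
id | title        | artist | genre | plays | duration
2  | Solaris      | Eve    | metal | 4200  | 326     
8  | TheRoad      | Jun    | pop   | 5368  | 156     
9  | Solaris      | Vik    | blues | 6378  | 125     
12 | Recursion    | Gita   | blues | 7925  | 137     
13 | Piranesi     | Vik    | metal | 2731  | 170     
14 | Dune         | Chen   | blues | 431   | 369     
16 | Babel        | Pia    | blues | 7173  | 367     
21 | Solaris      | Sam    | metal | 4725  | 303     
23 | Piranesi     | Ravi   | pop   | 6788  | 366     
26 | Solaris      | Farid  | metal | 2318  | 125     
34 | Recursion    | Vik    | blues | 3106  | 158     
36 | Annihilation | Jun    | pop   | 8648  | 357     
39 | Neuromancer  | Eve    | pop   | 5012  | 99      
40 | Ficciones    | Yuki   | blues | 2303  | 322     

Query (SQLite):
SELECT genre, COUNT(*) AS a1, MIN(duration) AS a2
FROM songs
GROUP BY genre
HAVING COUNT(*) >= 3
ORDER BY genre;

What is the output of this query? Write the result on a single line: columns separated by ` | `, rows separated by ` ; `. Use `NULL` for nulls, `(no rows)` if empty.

Group songs by genre.
Per group compute: COUNT(*), MIN(duration).
HAVING: drop groups with fewer than 3 rows.
  blues: ids {9, 12, 14, 16, 34, 40} → COUNT(*)=6, MIN(duration)=125
  metal: ids {2, 13, 21, 26} → COUNT(*)=4, MIN(duration)=125
  pop: ids {8, 23, 36, 39} → COUNT(*)=4, MIN(duration)=99

blues | 6 | 125 ; metal | 4 | 125 ; pop | 4 | 99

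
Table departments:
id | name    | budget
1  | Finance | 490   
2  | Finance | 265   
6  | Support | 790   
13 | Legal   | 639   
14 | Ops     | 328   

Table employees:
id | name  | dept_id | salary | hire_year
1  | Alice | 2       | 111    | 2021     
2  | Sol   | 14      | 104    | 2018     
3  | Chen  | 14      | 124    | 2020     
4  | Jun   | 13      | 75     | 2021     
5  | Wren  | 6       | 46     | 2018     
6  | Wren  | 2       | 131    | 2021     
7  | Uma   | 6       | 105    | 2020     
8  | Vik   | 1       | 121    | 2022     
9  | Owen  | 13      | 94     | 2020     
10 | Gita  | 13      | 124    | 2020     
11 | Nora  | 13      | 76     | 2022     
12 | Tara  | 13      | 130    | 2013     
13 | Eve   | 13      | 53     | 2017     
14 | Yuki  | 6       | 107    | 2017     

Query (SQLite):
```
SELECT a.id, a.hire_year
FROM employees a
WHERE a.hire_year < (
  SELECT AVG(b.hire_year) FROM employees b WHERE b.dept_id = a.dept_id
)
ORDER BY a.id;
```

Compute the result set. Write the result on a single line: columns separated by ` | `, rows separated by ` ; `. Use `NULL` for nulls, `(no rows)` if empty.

For each employees row a, compute AVG(hire_year) over rows sharing a.dept_id.
Keep row a if a.hire_year < that per-group AVG.
  dept_id=1: AVG(hire_year) = 2022.0
  dept_id=2: AVG(hire_year) = 2021.0
  dept_id=6: AVG(hire_year) = 2018.333333
  dept_id=13: AVG(hire_year) = 2018.833333
  dept_id=14: AVG(hire_year) = 2019.0

2 | 2018 ; 5 | 2018 ; 12 | 2013 ; 13 | 2017 ; 14 | 2017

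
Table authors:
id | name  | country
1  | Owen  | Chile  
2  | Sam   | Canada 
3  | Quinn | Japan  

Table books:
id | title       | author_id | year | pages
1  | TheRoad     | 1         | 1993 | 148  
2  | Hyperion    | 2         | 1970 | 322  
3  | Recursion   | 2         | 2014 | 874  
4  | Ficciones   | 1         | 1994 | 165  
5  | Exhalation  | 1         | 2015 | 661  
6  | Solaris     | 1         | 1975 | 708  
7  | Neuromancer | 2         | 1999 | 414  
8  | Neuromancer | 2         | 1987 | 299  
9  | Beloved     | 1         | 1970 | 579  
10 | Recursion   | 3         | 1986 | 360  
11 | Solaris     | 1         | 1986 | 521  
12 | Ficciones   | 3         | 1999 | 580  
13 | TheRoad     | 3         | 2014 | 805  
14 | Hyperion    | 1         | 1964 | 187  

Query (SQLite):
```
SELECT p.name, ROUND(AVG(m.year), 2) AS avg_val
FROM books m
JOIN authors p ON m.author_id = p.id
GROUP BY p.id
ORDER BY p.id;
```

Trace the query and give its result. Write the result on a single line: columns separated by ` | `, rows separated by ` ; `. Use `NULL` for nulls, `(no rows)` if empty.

Owen | 1985.29 ; Sam | 1992.5 ; Quinn | 1999.67

Join each books row to its authors via author_id.
Group joined rows by authors.id; compute ROUND(AVG(m.year), 2) per group.
  1: ids {1, 4, 5, 6, 9, 11, 14} → ROUND(AVG(m.year), 2)=1985.29
  2: ids {2, 3, 7, 8} → ROUND(AVG(m.year), 2)=1992.5
  3: ids {10, 12, 13} → ROUND(AVG(m.year), 2)=1999.67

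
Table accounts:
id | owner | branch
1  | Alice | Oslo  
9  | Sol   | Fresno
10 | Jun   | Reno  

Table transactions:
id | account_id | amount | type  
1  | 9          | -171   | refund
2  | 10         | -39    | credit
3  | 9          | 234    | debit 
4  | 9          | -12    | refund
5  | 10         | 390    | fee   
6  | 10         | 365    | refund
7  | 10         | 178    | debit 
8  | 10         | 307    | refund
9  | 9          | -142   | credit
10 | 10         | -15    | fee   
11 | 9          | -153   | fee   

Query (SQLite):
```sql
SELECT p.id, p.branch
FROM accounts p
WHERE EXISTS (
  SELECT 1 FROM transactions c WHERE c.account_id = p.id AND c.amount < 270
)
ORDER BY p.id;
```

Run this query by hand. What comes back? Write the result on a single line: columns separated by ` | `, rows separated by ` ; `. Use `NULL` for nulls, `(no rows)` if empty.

For each accounts row, check whether any transactions with matching account_id has amount < 270.
Keep rows where that is true.

9 | Fresno ; 10 | Reno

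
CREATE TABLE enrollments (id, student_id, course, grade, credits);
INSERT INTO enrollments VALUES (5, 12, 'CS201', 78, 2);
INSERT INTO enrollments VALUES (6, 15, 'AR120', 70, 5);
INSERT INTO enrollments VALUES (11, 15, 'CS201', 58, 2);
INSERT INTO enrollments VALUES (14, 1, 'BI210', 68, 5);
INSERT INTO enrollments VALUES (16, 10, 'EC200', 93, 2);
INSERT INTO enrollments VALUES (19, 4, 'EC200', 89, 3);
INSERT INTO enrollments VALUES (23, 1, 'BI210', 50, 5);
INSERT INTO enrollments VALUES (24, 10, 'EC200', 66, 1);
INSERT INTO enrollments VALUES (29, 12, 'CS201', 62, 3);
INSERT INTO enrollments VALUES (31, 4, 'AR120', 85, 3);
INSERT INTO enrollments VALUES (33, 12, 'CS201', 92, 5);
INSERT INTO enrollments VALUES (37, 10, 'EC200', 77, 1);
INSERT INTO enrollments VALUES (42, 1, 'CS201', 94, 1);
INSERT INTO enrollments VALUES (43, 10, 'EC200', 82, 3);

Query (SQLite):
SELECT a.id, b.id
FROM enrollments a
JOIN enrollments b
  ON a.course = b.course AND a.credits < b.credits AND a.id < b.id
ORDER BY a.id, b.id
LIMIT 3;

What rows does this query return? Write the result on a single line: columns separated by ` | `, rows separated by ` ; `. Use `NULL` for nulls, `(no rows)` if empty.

5 | 29 ; 5 | 33 ; 11 | 29

Pairs (a,b) with same course, a.credits < b.credits, a.id < b.id.
course groups: AR120:{6,31} BI210:{14,23} CS201:{5,11,29,33,42} EC200:{16,19,24,37,43}
Ordered by (a.id, b.id); first 3.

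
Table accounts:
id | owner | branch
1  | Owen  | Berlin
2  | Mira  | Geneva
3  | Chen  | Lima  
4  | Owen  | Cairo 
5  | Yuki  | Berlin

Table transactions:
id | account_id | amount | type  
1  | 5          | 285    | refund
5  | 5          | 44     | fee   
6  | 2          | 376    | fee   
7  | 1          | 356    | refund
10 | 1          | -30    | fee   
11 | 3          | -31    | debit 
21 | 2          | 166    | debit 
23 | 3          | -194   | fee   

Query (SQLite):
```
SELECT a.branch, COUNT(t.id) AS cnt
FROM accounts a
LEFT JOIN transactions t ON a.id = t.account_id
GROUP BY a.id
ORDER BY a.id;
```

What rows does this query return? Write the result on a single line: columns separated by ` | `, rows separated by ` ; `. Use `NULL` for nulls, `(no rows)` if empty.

Berlin | 2 ; Geneva | 2 ; Lima | 2 ; Cairo | 0 ; Berlin | 2

LEFT JOIN keeps every accounts row; unmatched ones get NULL for transactions columns.
Group by accounts.id and compute COUNT(t.id). COUNT(col) of an all-NULL group is 0.
  1: ids {7, 10} → COUNT(t.id)=2
  2: ids {6, 21} → COUNT(t.id)=2
  3: ids {11, 23} → COUNT(t.id)=2
  4: ids {—} → COUNT(t.id)=0
  5: ids {1, 5} → COUNT(t.id)=2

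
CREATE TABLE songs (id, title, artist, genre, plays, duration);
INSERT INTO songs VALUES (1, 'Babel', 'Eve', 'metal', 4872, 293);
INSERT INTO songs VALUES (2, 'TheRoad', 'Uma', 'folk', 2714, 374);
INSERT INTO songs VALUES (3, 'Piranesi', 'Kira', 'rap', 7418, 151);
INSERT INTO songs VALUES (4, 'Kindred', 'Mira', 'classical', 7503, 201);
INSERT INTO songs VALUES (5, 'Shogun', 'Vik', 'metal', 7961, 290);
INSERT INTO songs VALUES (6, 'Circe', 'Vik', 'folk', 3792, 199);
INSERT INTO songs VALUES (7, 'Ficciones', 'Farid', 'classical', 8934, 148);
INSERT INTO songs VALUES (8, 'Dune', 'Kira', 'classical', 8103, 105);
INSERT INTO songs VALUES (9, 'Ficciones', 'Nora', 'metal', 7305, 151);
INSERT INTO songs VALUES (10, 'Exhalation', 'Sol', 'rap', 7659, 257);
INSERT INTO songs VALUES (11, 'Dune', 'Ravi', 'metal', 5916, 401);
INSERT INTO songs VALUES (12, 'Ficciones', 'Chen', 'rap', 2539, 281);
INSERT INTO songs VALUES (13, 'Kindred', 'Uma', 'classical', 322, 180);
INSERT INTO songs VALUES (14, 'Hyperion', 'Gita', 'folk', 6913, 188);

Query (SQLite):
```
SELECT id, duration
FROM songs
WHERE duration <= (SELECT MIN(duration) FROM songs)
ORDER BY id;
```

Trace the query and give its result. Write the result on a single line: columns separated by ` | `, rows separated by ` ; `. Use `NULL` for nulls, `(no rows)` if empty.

8 | 105

Scalar subquery: MIN(duration) over all songs rows = 105.
Keep rows where duration <= that value.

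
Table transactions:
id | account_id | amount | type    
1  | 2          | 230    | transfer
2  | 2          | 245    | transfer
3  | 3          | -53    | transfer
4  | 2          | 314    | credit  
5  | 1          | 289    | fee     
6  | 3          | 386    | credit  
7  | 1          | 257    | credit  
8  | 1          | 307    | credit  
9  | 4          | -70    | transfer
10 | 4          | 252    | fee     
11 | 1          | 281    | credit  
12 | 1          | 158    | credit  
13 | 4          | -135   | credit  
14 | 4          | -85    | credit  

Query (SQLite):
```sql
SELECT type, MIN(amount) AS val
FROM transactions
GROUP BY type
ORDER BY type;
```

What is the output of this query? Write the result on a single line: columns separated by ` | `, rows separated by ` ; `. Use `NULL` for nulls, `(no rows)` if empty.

Partition transactions by type; compute MIN(amount) within each group.
  credit: ids {4, 6, 7, 8, 11, 12, 13, 14} → MIN(amount)=-135
  fee: ids {5, 10} → MIN(amount)=252
  transfer: ids {1, 2, 3, 9} → MIN(amount)=-70

credit | -135 ; fee | 252 ; transfer | -70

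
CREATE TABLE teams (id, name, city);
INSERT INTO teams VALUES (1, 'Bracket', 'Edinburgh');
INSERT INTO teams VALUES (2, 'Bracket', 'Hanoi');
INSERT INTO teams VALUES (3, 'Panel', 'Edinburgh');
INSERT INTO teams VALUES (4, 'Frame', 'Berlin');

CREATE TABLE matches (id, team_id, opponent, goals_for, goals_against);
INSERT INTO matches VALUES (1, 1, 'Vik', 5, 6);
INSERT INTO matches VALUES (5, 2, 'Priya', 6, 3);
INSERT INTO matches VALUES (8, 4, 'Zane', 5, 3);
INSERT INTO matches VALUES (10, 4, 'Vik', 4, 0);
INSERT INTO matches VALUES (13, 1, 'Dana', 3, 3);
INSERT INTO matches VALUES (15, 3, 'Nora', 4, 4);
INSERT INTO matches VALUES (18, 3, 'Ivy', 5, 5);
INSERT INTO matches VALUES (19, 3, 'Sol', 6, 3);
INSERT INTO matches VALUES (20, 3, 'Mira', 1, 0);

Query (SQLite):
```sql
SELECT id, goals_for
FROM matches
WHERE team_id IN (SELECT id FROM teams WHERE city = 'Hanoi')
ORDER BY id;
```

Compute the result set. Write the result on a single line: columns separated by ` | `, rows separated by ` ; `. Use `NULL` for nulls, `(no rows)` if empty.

5 | 6

Inner query: teams.id where city = 'Hanoi'.
Outer: keep matches rows whose team_id is in that set.
Inner query → {2}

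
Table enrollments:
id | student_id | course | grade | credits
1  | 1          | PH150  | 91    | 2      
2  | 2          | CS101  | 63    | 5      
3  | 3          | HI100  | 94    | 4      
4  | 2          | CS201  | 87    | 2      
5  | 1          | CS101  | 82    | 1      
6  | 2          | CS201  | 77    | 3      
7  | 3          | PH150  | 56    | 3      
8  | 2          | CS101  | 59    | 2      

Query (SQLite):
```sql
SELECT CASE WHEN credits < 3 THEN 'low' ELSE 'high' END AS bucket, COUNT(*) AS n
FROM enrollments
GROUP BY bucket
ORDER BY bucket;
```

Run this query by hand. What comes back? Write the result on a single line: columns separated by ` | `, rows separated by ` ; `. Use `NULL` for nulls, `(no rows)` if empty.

high | 4 ; low | 4

Bucket rows by credits < 3 → 'low' else 'high'; count each bucket.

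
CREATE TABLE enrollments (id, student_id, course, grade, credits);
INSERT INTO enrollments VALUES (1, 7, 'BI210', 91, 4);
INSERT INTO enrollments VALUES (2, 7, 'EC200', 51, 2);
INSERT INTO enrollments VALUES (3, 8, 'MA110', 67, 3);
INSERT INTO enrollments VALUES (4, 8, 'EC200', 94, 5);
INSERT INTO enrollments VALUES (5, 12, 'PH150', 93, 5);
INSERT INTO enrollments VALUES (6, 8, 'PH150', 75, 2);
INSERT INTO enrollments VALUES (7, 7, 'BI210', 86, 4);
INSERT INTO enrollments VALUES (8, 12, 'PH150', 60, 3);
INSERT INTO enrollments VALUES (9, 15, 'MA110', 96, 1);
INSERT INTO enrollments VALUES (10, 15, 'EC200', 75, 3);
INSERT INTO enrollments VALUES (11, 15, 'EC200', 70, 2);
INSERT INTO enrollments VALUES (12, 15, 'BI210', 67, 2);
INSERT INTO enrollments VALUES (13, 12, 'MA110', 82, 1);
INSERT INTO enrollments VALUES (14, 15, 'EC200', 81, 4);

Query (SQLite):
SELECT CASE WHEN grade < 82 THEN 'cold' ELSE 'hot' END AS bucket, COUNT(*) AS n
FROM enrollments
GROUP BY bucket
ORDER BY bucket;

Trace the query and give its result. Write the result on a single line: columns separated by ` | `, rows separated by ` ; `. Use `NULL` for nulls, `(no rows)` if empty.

Bucket rows by grade < 82 → 'cold' else 'hot'; count each bucket.

cold | 8 ; hot | 6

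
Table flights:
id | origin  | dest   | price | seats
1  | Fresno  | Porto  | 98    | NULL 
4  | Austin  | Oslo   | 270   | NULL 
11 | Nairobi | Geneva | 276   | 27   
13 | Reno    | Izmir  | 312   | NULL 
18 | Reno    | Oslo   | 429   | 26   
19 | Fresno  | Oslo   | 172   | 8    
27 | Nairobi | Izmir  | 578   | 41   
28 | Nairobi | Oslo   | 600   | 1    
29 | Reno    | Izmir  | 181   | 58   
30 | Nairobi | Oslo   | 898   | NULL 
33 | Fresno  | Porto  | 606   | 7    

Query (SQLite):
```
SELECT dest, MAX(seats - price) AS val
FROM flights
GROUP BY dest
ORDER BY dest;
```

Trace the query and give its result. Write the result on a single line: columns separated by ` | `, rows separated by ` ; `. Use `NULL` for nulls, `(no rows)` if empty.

Geneva | -249 ; Izmir | -123 ; Oslo | -164 ; Porto | -599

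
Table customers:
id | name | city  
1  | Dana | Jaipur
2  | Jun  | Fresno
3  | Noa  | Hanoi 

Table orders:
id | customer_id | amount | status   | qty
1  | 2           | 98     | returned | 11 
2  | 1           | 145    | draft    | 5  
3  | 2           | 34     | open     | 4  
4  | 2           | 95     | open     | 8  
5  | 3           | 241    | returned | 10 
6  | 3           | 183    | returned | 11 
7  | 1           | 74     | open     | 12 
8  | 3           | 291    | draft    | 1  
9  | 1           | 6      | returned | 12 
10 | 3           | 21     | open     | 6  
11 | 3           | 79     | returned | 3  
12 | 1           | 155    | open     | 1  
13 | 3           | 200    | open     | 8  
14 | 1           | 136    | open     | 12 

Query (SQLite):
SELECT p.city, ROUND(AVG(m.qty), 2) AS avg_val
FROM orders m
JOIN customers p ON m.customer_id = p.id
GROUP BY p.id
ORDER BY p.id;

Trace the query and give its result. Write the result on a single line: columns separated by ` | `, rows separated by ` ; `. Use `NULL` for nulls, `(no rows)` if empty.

Jaipur | 8.4 ; Fresno | 7.67 ; Hanoi | 6.5

Join each orders row to its customers via customer_id.
Group joined rows by customers.id; compute ROUND(AVG(m.qty), 2) per group.
  1: ids {2, 7, 9, 12, 14} → ROUND(AVG(m.qty), 2)=8.4
  2: ids {1, 3, 4} → ROUND(AVG(m.qty), 2)=7.67
  3: ids {5, 6, 8, 10, 11, 13} → ROUND(AVG(m.qty), 2)=6.5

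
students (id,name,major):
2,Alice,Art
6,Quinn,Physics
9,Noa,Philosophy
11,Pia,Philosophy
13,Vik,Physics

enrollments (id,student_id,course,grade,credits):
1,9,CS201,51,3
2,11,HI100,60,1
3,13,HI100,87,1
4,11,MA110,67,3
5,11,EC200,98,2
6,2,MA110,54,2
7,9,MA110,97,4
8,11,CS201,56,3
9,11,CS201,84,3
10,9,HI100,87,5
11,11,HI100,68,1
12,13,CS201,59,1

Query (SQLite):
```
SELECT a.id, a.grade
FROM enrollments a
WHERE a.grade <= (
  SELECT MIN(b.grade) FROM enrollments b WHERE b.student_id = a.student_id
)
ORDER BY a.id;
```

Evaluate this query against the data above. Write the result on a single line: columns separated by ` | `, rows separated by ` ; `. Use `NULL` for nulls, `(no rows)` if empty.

For each enrollments row a, compute MIN(grade) over rows sharing a.student_id.
Keep row a if a.grade <= that per-group MIN.
  student_id=2: MIN(grade) = 54
  student_id=9: MIN(grade) = 51
  student_id=11: MIN(grade) = 56
  student_id=13: MIN(grade) = 59

1 | 51 ; 6 | 54 ; 8 | 56 ; 12 | 59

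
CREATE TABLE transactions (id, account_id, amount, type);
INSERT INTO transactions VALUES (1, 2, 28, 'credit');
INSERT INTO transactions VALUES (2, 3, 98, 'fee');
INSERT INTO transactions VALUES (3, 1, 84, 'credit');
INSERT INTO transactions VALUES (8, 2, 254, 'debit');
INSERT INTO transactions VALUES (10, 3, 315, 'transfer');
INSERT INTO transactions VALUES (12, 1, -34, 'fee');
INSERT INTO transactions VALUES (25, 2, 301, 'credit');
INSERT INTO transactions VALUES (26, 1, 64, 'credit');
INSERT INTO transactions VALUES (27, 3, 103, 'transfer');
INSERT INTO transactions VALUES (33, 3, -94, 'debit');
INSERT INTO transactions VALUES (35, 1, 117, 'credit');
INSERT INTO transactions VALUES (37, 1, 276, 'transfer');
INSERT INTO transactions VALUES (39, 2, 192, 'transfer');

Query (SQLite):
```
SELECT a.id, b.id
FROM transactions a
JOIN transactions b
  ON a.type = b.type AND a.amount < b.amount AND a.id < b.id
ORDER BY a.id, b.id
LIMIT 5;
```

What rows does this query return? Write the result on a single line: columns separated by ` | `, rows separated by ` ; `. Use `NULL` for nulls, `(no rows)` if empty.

1 | 3 ; 1 | 25 ; 1 | 26 ; 1 | 35 ; 3 | 25

Pairs (a,b) with same type, a.amount < b.amount, a.id < b.id.
type groups: credit:{1,3,25,26,35} debit:{8,33} fee:{2,12} transfer:{10,27,37,39}
Ordered by (a.id, b.id); first 5.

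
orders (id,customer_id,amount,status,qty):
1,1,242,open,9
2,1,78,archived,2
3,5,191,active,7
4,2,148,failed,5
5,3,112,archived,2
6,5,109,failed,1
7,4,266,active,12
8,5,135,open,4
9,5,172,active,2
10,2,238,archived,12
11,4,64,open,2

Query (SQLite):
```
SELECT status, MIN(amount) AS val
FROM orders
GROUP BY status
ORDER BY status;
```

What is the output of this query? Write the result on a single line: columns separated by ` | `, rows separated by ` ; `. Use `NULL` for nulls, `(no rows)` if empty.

Partition orders by status; compute MIN(amount) within each group.
  active: ids {3, 7, 9} → MIN(amount)=172
  archived: ids {2, 5, 10} → MIN(amount)=78
  failed: ids {4, 6} → MIN(amount)=109
  open: ids {1, 8, 11} → MIN(amount)=64

active | 172 ; archived | 78 ; failed | 109 ; open | 64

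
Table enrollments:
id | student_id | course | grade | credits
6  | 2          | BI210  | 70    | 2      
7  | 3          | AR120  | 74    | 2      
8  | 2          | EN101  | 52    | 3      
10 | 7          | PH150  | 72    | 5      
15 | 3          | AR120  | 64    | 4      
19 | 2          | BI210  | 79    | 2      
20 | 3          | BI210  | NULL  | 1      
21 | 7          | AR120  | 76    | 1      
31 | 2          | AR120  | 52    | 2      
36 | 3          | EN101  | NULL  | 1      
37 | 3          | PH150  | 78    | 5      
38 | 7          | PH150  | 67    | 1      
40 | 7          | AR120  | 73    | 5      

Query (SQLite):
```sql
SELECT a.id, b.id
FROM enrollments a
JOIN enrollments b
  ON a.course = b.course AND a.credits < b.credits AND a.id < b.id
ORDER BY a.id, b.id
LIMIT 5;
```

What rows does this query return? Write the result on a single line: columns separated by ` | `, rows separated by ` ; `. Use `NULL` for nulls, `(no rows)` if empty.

7 | 15 ; 7 | 40 ; 15 | 40 ; 21 | 31 ; 21 | 40

Pairs (a,b) with same course, a.credits < b.credits, a.id < b.id.
course groups: AR120:{7,15,21,31,40} BI210:{6,19,20} EN101:{8,36} PH150:{10,37,38}
Ordered by (a.id, b.id); first 5.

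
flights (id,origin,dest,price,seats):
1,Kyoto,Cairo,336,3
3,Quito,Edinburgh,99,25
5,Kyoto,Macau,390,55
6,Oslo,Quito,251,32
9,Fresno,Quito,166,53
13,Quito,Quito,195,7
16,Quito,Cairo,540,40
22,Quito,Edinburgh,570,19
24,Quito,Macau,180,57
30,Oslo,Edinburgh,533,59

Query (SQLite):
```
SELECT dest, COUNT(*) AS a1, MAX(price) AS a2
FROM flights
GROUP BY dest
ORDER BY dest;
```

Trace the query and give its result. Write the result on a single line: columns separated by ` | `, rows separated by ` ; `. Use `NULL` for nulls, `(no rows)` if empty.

Cairo | 2 | 540 ; Edinburgh | 3 | 570 ; Macau | 2 | 390 ; Quito | 3 | 251

Group flights by dest.
Per group compute: COUNT(*), MAX(price).
  Cairo: ids {1, 16} → COUNT(*)=2, MAX(price)=540
  Edinburgh: ids {3, 22, 30} → COUNT(*)=3, MAX(price)=570
  Macau: ids {5, 24} → COUNT(*)=2, MAX(price)=390
  Quito: ids {6, 9, 13} → COUNT(*)=3, MAX(price)=251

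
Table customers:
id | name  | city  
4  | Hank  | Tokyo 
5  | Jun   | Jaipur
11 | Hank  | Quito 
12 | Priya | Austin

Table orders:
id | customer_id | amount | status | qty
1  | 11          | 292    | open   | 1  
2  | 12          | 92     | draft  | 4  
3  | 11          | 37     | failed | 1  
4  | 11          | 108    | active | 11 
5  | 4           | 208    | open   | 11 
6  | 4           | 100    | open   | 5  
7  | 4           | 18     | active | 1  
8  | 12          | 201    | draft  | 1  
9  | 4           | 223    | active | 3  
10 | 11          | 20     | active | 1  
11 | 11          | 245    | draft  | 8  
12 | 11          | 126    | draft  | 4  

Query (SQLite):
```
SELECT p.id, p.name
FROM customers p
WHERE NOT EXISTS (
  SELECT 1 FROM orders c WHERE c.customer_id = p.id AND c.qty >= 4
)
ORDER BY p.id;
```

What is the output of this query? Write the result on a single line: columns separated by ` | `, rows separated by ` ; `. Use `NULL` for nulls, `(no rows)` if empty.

5 | Jun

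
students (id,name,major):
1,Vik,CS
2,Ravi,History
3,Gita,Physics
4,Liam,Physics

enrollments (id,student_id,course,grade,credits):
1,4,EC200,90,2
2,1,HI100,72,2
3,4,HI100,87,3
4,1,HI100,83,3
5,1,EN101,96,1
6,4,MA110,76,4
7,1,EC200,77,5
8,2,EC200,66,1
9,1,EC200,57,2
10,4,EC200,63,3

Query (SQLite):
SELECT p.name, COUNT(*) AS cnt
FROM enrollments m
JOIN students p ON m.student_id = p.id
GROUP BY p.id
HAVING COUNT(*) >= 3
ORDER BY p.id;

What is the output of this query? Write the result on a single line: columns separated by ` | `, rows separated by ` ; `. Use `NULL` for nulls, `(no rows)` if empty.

Vik | 5 ; Liam | 4

Join each enrollments row to its students via student_id.
Group joined rows by students.id; compute COUNT(*) per group.
HAVING: keep groups with count ≥ 3.
  1: ids {2, 4, 5, 7, 9} → COUNT(*)=5
  2: ids {8} → COUNT(*)=1
  4: ids {1, 3, 6, 10} → COUNT(*)=4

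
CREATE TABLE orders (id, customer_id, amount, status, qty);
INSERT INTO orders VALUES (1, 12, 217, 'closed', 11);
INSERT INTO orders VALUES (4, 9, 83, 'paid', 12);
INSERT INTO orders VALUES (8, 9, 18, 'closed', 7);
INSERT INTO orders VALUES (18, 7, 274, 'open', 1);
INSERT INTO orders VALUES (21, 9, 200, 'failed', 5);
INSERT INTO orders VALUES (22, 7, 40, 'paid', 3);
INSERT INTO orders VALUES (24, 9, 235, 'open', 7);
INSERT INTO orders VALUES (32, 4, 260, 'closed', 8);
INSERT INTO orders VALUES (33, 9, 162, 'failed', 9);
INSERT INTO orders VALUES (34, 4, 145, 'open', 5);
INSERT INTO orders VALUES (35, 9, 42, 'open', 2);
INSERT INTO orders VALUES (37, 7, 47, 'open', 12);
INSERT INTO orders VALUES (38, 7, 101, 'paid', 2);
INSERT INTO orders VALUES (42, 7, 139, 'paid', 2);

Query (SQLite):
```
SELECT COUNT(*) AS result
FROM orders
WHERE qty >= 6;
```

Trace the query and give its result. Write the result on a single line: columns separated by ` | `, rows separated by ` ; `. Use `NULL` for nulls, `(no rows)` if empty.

Rows where qty >= 6 → amount values: [217, 83, 18, 235, 260, 162, 47].
COUNT(*) counts rows → 7.

7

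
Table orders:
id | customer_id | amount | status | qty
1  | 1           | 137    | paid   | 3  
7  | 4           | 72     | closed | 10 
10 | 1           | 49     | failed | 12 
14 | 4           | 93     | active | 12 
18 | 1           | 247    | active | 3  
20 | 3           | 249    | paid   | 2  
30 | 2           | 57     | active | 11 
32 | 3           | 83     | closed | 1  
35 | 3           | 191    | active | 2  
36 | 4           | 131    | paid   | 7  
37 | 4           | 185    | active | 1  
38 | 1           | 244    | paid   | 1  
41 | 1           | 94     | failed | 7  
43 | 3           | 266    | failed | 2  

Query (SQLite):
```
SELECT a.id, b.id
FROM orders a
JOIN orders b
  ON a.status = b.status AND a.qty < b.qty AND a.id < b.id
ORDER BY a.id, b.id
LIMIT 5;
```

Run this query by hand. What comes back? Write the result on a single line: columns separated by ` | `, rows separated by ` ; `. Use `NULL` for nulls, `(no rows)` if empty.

1 | 36 ; 18 | 30 ; 20 | 36

Pairs (a,b) with same status, a.qty < b.qty, a.id < b.id.
status groups: active:{14,18,30,35,37} closed:{7,32} failed:{10,41,43} paid:{1,20,36,38}
Ordered by (a.id, b.id); first 5.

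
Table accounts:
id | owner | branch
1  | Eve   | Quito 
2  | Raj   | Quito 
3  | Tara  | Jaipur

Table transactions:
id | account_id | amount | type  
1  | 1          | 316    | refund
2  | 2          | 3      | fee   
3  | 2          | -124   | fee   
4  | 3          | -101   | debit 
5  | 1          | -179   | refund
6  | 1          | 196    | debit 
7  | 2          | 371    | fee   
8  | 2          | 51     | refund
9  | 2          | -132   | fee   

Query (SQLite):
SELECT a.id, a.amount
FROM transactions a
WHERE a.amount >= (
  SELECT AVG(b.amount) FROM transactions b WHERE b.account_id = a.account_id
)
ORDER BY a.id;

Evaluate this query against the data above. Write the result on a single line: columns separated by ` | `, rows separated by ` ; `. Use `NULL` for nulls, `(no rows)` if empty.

1 | 316 ; 4 | -101 ; 6 | 196 ; 7 | 371 ; 8 | 51

For each transactions row a, compute AVG(amount) over rows sharing a.account_id.
Keep row a if a.amount >= that per-group AVG.
  account_id=1: AVG(amount) = 111.0
  account_id=2: AVG(amount) = 33.8
  account_id=3: AVG(amount) = -101.0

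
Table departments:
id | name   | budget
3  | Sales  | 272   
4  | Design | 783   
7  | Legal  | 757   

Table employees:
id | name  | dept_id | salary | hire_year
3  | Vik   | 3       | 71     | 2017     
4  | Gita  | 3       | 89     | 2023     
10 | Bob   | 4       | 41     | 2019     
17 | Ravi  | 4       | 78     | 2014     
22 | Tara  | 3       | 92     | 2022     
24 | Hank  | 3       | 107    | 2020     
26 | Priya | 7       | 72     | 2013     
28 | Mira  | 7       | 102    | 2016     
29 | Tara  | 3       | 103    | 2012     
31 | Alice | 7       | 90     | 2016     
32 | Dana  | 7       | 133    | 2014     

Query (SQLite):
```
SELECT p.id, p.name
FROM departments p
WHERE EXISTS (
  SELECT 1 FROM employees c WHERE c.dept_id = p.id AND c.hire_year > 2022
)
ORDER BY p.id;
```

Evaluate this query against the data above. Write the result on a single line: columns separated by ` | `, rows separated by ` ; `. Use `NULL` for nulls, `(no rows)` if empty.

For each departments row, check whether any employees with matching dept_id has hire_year > 2022.
Keep rows where that is true.

3 | Sales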